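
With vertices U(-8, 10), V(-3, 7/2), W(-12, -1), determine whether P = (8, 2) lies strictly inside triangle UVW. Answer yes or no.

Barycentric coordinates of P: (-7/9, 208/81, -64/81).
The three coordinates are negative, positive, negative; a point is interior exactly when all three are positive.

no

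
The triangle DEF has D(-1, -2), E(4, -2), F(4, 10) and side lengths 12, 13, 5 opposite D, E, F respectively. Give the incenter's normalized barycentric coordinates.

(2/5, 13/30, 1/6)

The incenter has barycentric coordinates proportional to the opposite side lengths: (12 : 13 : 5).
Normalizing by 12+13+5 = 30 gives (2/5, 13/30, 1/6).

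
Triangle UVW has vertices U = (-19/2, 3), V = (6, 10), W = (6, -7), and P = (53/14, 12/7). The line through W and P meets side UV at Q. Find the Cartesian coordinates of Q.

(17/8, 33/4)

Barycentric coordinates of P with respect to UVW: (1/7, 3/7, 3/7).
On side UV the W-coordinate is zero; dropping P's W-weight 3/7 and renormalizing the remaining 1/7 : 3/7 gives weights 1/4, 3/4 on U, V.
Q = (1/4)·(-19/2, 3) + (3/4)·(6, 10) = (17/8, 33/4).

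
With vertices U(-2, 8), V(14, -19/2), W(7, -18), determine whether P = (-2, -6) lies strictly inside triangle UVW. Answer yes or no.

no

Barycentric coordinates of P: (321/517, -252/517, 448/517).
The three coordinates are positive, negative, positive; a point is interior exactly when all three are positive.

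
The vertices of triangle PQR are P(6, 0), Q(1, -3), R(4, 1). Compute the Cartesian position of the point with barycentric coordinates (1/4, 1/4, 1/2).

(15/4, -1/4)

S = (1/4)·P + (1/4)·Q + (1/2)·R.
x-coordinate: (1/4)·6 + (1/4)·1 + (1/2)·4 = 15/4.
y-coordinate: (1/4)·0 + (1/4)·(-3) + (1/2)·1 = -1/4.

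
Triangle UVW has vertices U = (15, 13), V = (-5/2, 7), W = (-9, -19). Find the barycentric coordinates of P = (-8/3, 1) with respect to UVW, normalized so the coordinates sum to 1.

Signed area of the reference triangle: [UVW] = ½·(15·(7−(-19)) + (-5/2)·(-19−13) + (-9)·(13−7)) = ½·(390 + 80 − 54) = 208.
[PVW] = ½·((-8/3)·(7−(-19)) + (-5/2)·(-19−1) + (-9)·(1−7)) = ½·(-208/3 + 50 + 54) = 52/3, so the U-coordinate is (52/3)/208 = 1/12.
[UPW] = ½·(15·(1−(-19)) + (-8/3)·(-19−13) + (-9)·(13−1)) = ½·(300 + 256/3 − 108) = 416/3, so the V-coordinate is 2/3.
[UVP] = ½·(15·(7−1) + (-5/2)·(1−13) + (-8/3)·(13−7)) = ½·(90 + 30 − 16) = 52, so the W-coordinate is 1/4.
Check: 1/12 + 2/3 + 1/4 = 1.

(1/12, 2/3, 1/4)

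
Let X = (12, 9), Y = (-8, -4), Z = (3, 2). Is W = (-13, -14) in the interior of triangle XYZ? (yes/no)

no

Barycentric coordinates of W: (-80/23, -32/23, 135/23).
The three coordinates are negative, negative, positive; a point is interior exactly when all three are positive.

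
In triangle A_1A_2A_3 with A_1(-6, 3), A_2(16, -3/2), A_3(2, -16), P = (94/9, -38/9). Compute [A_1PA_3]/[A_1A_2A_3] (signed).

[A_1A_2A_3] = ½·((-6)·(-3/2−(-16)) + 16·(-16−3) + 2·(3−(-3/2))) = ½·(-87 − 304 + 9) = -191.
[A_1PA_3] = ½·((-6)·(-38/9−(-16)) + (94/9)·(-16−3) + 2·(3−(-38/9))) = ½·(-212/3 − 1786/9 + 130/9) = -382/3, so the ratio is (-382/3)/(-191) = 2/3.

2/3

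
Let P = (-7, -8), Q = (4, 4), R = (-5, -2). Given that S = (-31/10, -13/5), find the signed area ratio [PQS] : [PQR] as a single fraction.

[PQR] = ½·((-7)·(4−(-2)) + 4·(-2−(-8)) + (-5)·(-8−4)) = ½·(-42 + 24 + 60) = 21.
[PQS] = ½·((-7)·(4−(-13/5)) + 4·(-13/5−(-8)) + (-31/10)·(-8−4)) = ½·(-231/5 + 108/5 + 186/5) = 63/10, so the ratio is (63/10)/21 = 3/10.

3/10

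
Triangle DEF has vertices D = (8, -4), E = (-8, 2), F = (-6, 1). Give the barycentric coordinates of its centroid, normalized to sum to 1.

The centroid is the average of the vertices, so each weight is 1/3.

(1/3, 1/3, 1/3)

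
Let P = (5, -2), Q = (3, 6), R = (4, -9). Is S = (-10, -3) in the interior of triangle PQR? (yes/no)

Barycentric coordinates of S: (-102/11, 52/11, 61/11).
The three coordinates are negative, positive, positive; a point is interior exactly when all three are positive.

no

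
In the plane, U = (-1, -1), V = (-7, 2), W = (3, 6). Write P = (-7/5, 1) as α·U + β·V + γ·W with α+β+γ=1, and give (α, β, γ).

Signed area of the reference triangle: [UVW] = ½·((-1)·(2−6) + (-7)·(6−(-1)) + 3·(-1−2)) = ½·(4 − 49 − 9) = -27.
[PVW] = ½·((-7/5)·(2−6) + (-7)·(6−1) + 3·(1−2)) = ½·(28/5 − 35 − 3) = -81/5, so the U-coordinate is (-81/5)/(-27) = 3/5.
[UPW] = ½·((-1)·(1−6) + (-7/5)·(6−(-1)) + 3·(-1−1)) = ½·(5 − 49/5 − 6) = -27/5, so the V-coordinate is 1/5.
[UVP] = ½·((-1)·(2−1) + (-7)·(1−(-1)) + (-7/5)·(-1−2)) = ½·(-1 − 14 + 21/5) = -27/5, so the W-coordinate is 1/5.

(3/5, 1/5, 1/5)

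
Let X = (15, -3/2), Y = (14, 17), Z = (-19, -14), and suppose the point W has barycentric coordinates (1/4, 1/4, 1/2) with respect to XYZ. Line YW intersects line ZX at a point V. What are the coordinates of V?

Line YW meets ZX where the Y-coordinate vanishes; zeroing W's Y-weight and renormalizing leaves Z, X-weights 1/2 : 1/4 → (2/3, 1/3).
So V = (2/3)·Z + (1/3)·X = (-23/3, -59/6).

(-23/3, -59/6)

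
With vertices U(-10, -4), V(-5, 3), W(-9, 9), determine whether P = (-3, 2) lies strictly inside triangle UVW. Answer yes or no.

no

Barycentric coordinates of P: (-4/29, 85/58, -19/58).
The three coordinates are negative, positive, negative; a point is interior exactly when all three are positive.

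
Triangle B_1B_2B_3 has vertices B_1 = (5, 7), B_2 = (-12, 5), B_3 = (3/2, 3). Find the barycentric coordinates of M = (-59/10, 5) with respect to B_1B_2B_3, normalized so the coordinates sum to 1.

Signed area of the reference triangle: [B_1B_2B_3] = ½·(5·(5−3) + (-12)·(3−7) + (3/2)·(7−5)) = ½·(10 + 48 + 3) = 61/2.
[MB_2B_3] = ½·((-59/10)·(5−3) + (-12)·(3−5) + (3/2)·(5−5)) = ½·(-59/5 + 24 + 0) = 61/10, so the B_1-coordinate is (61/10)/(61/2) = 1/5.
[B_1MB_3] = ½·(5·(5−3) + (-59/10)·(3−7) + (3/2)·(7−5)) = ½·(10 + 118/5 + 3) = 183/10, so the B_2-coordinate is 3/5.
[B_1B_2M] = ½·(5·(5−5) + (-12)·(5−7) + (-59/10)·(7−5)) = ½·(0 + 24 − 59/5) = 61/10, so the B_3-coordinate is 1/5.

(1/5, 3/5, 1/5)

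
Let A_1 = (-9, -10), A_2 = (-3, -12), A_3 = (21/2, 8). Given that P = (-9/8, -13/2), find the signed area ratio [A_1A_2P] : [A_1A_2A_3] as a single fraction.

[A_1A_2A_3] = ½·((-9)·(-12−8) + (-3)·(8−(-10)) + (21/2)·(-10−(-12))) = ½·(180 − 54 + 21) = 147/2.
[A_1A_2P] = ½·((-9)·(-12−(-13/2)) + (-3)·(-13/2−(-10)) + (-9/8)·(-10−(-12))) = ½·(99/2 − 21/2 − 9/4) = 147/8, so the ratio is (147/8)/(147/2) = 1/4.

1/4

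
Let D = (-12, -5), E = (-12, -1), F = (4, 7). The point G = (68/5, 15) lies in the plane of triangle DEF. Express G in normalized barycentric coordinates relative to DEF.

Signed area of the reference triangle: [DEF] = ½·((-12)·(-1−7) + (-12)·(7−(-5)) + 4·(-5−(-1))) = ½·(96 − 144 − 16) = -32.
[GEF] = ½·((68/5)·(-1−7) + (-12)·(7−15) + 4·(15−(-1))) = ½·(-544/5 + 96 + 64) = 128/5, so the D-coordinate is (128/5)/(-32) = -4/5.
[DGF] = ½·((-12)·(15−7) + (68/5)·(7−(-5)) + 4·(-5−15)) = ½·(-96 + 816/5 − 80) = -32/5, so the E-coordinate is 1/5.
[DEG] = ½·((-12)·(-1−15) + (-12)·(15−(-5)) + (68/5)·(-5−(-1))) = ½·(192 − 240 − 272/5) = -256/5, so the F-coordinate is 8/5.
Check: -4/5 + 1/5 + 8/5 = 1.

(-4/5, 1/5, 8/5)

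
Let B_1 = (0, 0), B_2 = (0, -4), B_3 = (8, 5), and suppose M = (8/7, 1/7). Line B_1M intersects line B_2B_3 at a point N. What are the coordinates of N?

Barycentric coordinates of M with respect to B_1B_2B_3: (5/7, 1/7, 1/7).
On side B_2B_3 the B_1-coordinate is zero; dropping M's B_1-weight 5/7 and renormalizing the remaining 1/7 : 1/7 gives weights 1/2, 1/2 on B_2, B_3.
N = (1/2)·(0, -4) + (1/2)·(8, 5) = (4, 1/2).

(4, 1/2)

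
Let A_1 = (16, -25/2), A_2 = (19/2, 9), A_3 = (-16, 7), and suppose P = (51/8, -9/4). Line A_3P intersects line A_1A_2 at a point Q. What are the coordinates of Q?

(83/6, -16/3)

Barycentric coordinates of P with respect to A_1A_2A_3: (1/2, 1/4, 1/4).
On side A_1A_2 the A_3-coordinate is zero; dropping P's A_3-weight 1/4 and renormalizing the remaining 1/2 : 1/4 gives weights 2/3, 1/3 on A_1, A_2.
Q = (2/3)·(16, -25/2) + (1/3)·(19/2, 9) = (83/6, -16/3).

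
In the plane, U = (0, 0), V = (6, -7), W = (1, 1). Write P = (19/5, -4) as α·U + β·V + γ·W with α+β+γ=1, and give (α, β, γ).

Signed area of the reference triangle: [UVW] = ½·(0·(-7−1) + 6·(1−0) + 1·(0−(-7))) = ½·(0 + 6 + 7) = 13/2.
[PVW] = ½·((19/5)·(-7−1) + 6·(1−(-4)) + 1·(-4−(-7))) = ½·(-152/5 + 30 + 3) = 13/10, so the U-coordinate is (13/10)/(13/2) = 1/5.
[UPW] = ½·(0·(-4−1) + (19/5)·(1−0) + 1·(0−(-4))) = ½·(0 + 19/5 + 4) = 39/10, so the V-coordinate is 3/5.
[UVP] = ½·(0·(-7−(-4)) + 6·(-4−0) + (19/5)·(0−(-7))) = ½·(0 − 24 + 133/5) = 13/10, so the W-coordinate is 1/5.
Check: 1/5 + 3/5 + 1/5 = 1.

(1/5, 3/5, 1/5)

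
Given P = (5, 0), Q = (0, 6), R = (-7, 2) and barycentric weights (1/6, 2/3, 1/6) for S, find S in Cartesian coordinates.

(-1/3, 13/3)

S = (1/6)·P + (2/3)·Q + (1/6)·R.
x-coordinate: (1/6)·5 + (2/3)·0 + (1/6)·(-7) = -1/3.
y-coordinate: (1/6)·0 + (2/3)·6 + (1/6)·2 = 13/3.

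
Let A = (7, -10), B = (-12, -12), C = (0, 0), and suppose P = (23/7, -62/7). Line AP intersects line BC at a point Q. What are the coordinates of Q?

Barycentric coordinates of P with respect to ABC: (5/7, 1/7, 1/7).
On side BC the A-coordinate is zero; dropping P's A-weight 5/7 and renormalizing the remaining 1/7 : 1/7 gives weights 1/2, 1/2 on B, C.
Q = (1/2)·(-12, -12) + (1/2)·(0, 0) = (-6, -6).

(-6, -6)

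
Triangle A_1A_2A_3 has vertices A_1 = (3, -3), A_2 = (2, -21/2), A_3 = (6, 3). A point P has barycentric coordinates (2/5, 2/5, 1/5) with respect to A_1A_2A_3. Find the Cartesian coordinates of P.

P = (2/5)·A_1 + (2/5)·A_2 + (1/5)·A_3.
x-coordinate: (2/5)·3 + (2/5)·2 + (1/5)·6 = 16/5.
y-coordinate: (2/5)·(-3) + (2/5)·(-21/2) + (1/5)·3 = -24/5.

(16/5, -24/5)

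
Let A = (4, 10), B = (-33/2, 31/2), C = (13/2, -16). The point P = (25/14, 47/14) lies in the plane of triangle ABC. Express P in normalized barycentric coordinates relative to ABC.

(4/7, 1/7, 2/7)

Signed area of the reference triangle: [ABC] = ½·(4·(31/2−(-16)) + (-33/2)·(-16−10) + (13/2)·(10−(31/2))) = ½·(126 + 429 − 143/4) = 2077/8.
[PBC] = ½·((25/14)·(31/2−(-16)) + (-33/2)·(-16−(47/14)) + (13/2)·(47/14−(31/2))) = ½·(225/4 + 8943/28 − 1105/14) = 2077/14, so the A-coordinate is (2077/14)/(2077/8) = 4/7.
[APC] = ½·(4·(47/14−(-16)) + (25/14)·(-16−10) + (13/2)·(10−(47/14))) = ½·(542/7 − 325/7 + 1209/28) = 2077/56, so the B-coordinate is 1/7.
[ABP] = ½·(4·(31/2−(47/14)) + (-33/2)·(47/14−10) + (25/14)·(10−(31/2))) = ½·(340/7 + 3069/28 − 275/28) = 2077/28, so the C-coordinate is 2/7.
Check: 4/7 + 1/7 + 2/7 = 1.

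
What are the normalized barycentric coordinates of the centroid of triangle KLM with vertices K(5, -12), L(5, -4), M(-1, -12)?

The centroid is the average of the vertices, so each weight is 1/3.

(1/3, 1/3, 1/3)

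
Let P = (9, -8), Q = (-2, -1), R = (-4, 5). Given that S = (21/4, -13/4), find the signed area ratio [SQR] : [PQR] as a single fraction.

[PQR] = ½·(9·(-1−5) + (-2)·(5−(-8)) + (-4)·(-8−(-1))) = ½·(-54 − 26 + 28) = -26.
[SQR] = ½·((21/4)·(-1−5) + (-2)·(5−(-13/4)) + (-4)·(-13/4−(-1))) = ½·(-63/2 − 33/2 + 9) = -39/2, so the ratio is (-39/2)/(-26) = 3/4.

3/4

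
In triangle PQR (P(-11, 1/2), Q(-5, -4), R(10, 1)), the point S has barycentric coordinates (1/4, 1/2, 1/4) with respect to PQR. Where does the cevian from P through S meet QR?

Line PS meets QR where the P-coordinate vanishes; zeroing S's P-weight and renormalizing leaves Q, R-weights 1/2 : 1/4 → (2/3, 1/3).
So T = (2/3)·Q + (1/3)·R = (0, -7/3).

(0, -7/3)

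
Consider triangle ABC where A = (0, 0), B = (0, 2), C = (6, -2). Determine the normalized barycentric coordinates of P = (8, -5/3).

(-5/6, 1/2, 4/3)

Signed area of the reference triangle: [ABC] = ½·(0·(2−(-2)) + 0·(-2−0) + 6·(0−2)) = ½·(0 + 0 − 12) = -6.
[PBC] = ½·(8·(2−(-2)) + 0·(-2−(-5/3)) + 6·(-5/3−2)) = ½·(32 + 0 − 22) = 5, so the A-coordinate is 5/(-6) = -5/6.
[APC] = ½·(0·(-5/3−(-2)) + 8·(-2−0) + 6·(0−(-5/3))) = ½·(0 − 16 + 10) = -3, so the B-coordinate is 1/2.
[ABP] = ½·(0·(2−(-5/3)) + 0·(-5/3−0) + 8·(0−2)) = ½·(0 + 0 − 16) = -8, so the C-coordinate is 4/3.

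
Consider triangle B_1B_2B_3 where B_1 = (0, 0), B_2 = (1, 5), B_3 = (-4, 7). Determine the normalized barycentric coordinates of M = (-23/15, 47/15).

Signed area of the reference triangle: [B_1B_2B_3] = ½·(0·(5−7) + 1·(7−0) + (-4)·(0−5)) = ½·(0 + 7 + 20) = 27/2.
[MB_2B_3] = ½·((-23/15)·(5−7) + 1·(7−(47/15)) + (-4)·(47/15−5)) = ½·(46/15 + 58/15 + 112/15) = 36/5, so the B_1-coordinate is (36/5)/(27/2) = 8/15.
[B_1MB_3] = ½·(0·(47/15−7) + (-23/15)·(7−0) + (-4)·(0−(47/15))) = ½·(0 − 161/15 + 188/15) = 9/10, so the B_2-coordinate is 1/15.
[B_1B_2M] = ½·(0·(5−(47/15)) + 1·(47/15−0) + (-23/15)·(0−5)) = ½·(0 + 47/15 + 23/3) = 27/5, so the B_3-coordinate is 2/5.

(8/15, 1/15, 2/5)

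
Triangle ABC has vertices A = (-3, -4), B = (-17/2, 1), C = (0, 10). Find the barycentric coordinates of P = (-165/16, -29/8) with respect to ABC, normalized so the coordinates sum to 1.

(1/4, 9/8, -3/8)

Signed area of the reference triangle: [ABC] = ½·((-3)·(1−10) + (-17/2)·(10−(-4)) + 0·(-4−1)) = ½·(27 − 119 + 0) = -46.
[PBC] = ½·((-165/16)·(1−10) + (-17/2)·(10−(-29/8)) + 0·(-29/8−1)) = ½·(1485/16 − 1853/16 + 0) = -23/2, so the A-coordinate is (-23/2)/(-46) = 1/4.
[APC] = ½·((-3)·(-29/8−10) + (-165/16)·(10−(-4)) + 0·(-4−(-29/8))) = ½·(327/8 − 1155/8 + 0) = -207/4, so the B-coordinate is 9/8.
[ABP] = ½·((-3)·(1−(-29/8)) + (-17/2)·(-29/8−(-4)) + (-165/16)·(-4−1)) = ½·(-111/8 − 51/16 + 825/16) = 69/4, so the C-coordinate is -3/8.
Check: 1/4 + 9/8 − 3/8 = 1.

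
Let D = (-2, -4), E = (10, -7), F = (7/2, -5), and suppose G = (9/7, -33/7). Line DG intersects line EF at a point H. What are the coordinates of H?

Barycentric coordinates of G with respect to DEF: (4/7, 1/7, 2/7).
On side EF the D-coordinate is zero; dropping G's D-weight 4/7 and renormalizing the remaining 1/7 : 2/7 gives weights 1/3, 2/3 on E, F.
H = (1/3)·(10, -7) + (2/3)·(7/2, -5) = (17/3, -17/3).

(17/3, -17/3)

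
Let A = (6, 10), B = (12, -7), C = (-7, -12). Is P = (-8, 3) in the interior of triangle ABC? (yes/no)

Barycentric coordinates of P: (290/353, -217/353, 280/353).
The three coordinates are positive, negative, positive; a point is interior exactly when all three are positive.

no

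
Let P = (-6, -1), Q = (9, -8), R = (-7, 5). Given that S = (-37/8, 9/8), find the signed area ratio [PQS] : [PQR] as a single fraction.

[PQR] = ½·((-6)·(-8−5) + 9·(5−(-1)) + (-7)·(-1−(-8))) = ½·(78 + 54 − 49) = 83/2.
[PQS] = ½·((-6)·(-8−(9/8)) + 9·(9/8−(-1)) + (-37/8)·(-1−(-8))) = ½·(219/4 + 153/8 − 259/8) = 83/4, so the ratio is (83/4)/(83/2) = 1/2.

1/2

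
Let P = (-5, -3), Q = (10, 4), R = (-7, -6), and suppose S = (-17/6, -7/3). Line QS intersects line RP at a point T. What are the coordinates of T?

Barycentric coordinates of S with respect to PQR: (2/3, 1/6, 1/6).
On side RP the Q-coordinate is zero; dropping S's Q-weight 1/6 and renormalizing the remaining 1/6 : 2/3 gives weights 1/5, 4/5 on R, P.
T = (1/5)·(-7, -6) + (4/5)·(-5, -3) = (-27/5, -18/5).

(-27/5, -18/5)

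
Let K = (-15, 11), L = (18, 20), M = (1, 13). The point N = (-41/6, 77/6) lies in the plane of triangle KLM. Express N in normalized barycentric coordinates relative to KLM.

Signed area of the reference triangle: [KLM] = ½·((-15)·(20−13) + 18·(13−11) + 1·(11−20)) = ½·(-105 + 36 − 9) = -39.
[NLM] = ½·((-41/6)·(20−13) + 18·(13−(77/6)) + 1·(77/6−20)) = ½·(-287/6 + 3 − 43/6) = -26, so the K-coordinate is (-26)/(-39) = 2/3.
[KNM] = ½·((-15)·(77/6−13) + (-41/6)·(13−11) + 1·(11−(77/6))) = ½·(5/2 − 41/3 − 11/6) = -13/2, so the L-coordinate is 1/6.
[KLN] = ½·((-15)·(20−(77/6)) + 18·(77/6−11) + (-41/6)·(11−20)) = ½·(-215/2 + 33 + 123/2) = -13/2, so the M-coordinate is 1/6.

(2/3, 1/6, 1/6)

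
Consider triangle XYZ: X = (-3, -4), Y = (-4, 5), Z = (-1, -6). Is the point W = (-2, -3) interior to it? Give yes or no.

Barycentric coordinates of W: (1/8, 1/4, 5/8).
The three coordinates are positive, positive, positive; a point is interior exactly when all three are positive.

yes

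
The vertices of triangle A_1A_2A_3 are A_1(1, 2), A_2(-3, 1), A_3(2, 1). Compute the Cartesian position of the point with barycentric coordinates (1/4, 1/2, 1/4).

(-3/4, 5/4)

P = (1/4)·A_1 + (1/2)·A_2 + (1/4)·A_3.
x-coordinate: (1/4)·1 + (1/2)·(-3) + (1/4)·2 = -3/4.
y-coordinate: (1/4)·2 + (1/2)·1 + (1/4)·1 = 5/4.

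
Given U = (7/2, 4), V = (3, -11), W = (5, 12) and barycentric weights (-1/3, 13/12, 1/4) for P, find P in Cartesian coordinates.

P = (-1/3)·U + (13/12)·V + (1/4)·W.
x-coordinate: (-1/3)·(7/2) + (13/12)·3 + (1/4)·5 = 10/3.
y-coordinate: (-1/3)·4 + (13/12)·(-11) + (1/4)·12 = -41/4.

(10/3, -41/4)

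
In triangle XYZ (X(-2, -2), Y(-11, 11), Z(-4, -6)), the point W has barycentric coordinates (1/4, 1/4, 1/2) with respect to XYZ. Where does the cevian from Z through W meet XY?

(-13/2, 9/2)

Line ZW meets XY where the Z-coordinate vanishes; zeroing W's Z-weight and renormalizing leaves X, Y-weights 1/4 : 1/4 → (1/2, 1/2).
So V = (1/2)·X + (1/2)·Y = (-13/2, 9/2).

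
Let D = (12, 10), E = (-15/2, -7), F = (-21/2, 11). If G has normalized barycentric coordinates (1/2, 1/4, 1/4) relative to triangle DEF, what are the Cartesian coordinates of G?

(3/2, 6)

G = (1/2)·D + (1/4)·E + (1/4)·F.
x-coordinate: (1/2)·12 + (1/4)·(-15/2) + (1/4)·(-21/2) = 3/2.
y-coordinate: (1/2)·10 + (1/4)·(-7) + (1/4)·11 = 6.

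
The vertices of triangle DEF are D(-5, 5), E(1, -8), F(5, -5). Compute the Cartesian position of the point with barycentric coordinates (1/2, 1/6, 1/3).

(-2/3, -1/2)

G = (1/2)·D + (1/6)·E + (1/3)·F.
x-coordinate: (1/2)·(-5) + (1/6)·1 + (1/3)·5 = -2/3.
y-coordinate: (1/2)·5 + (1/6)·(-8) + (1/3)·(-5) = -1/2.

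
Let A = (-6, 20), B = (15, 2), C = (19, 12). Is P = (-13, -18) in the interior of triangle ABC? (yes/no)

no

Barycentric coordinates of P: (100/141, 503/141, -154/47).
The three coordinates are positive, positive, negative; a point is interior exactly when all three are positive.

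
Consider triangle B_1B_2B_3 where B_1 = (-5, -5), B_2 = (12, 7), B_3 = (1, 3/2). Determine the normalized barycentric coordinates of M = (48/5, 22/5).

(2/5, 1, -2/5)

Signed area of the reference triangle: [B_1B_2B_3] = ½·((-5)·(7−(3/2)) + 12·(3/2−(-5)) + 1·(-5−7)) = ½·(-55/2 + 78 − 12) = 77/4.
[MB_2B_3] = ½·((48/5)·(7−(3/2)) + 12·(3/2−(22/5)) + 1·(22/5−7)) = ½·(264/5 − 174/5 − 13/5) = 77/10, so the B_1-coordinate is (77/10)/(77/4) = 2/5.
[B_1MB_3] = ½·((-5)·(22/5−(3/2)) + (48/5)·(3/2−(-5)) + 1·(-5−(22/5))) = ½·(-29/2 + 312/5 − 47/5) = 77/4, so the B_2-coordinate is 1.
[B_1B_2M] = ½·((-5)·(7−(22/5)) + 12·(22/5−(-5)) + (48/5)·(-5−7)) = ½·(-13 + 564/5 − 576/5) = -77/10, so the B_3-coordinate is -2/5.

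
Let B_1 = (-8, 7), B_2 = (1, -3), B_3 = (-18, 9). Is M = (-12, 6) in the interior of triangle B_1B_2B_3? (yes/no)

yes

Barycentric coordinates of M: (15/82, 9/41, 49/82).
The three coordinates are positive, positive, positive; a point is interior exactly when all three are positive.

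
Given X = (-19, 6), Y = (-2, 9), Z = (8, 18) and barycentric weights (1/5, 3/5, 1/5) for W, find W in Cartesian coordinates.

(-17/5, 51/5)

W = (1/5)·X + (3/5)·Y + (1/5)·Z.
x-coordinate: (1/5)·(-19) + (3/5)·(-2) + (1/5)·8 = -17/5.
y-coordinate: (1/5)·6 + (3/5)·9 + (1/5)·18 = 51/5.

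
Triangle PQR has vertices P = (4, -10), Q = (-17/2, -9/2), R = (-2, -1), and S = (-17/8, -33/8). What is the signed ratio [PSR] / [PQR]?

[PQR] = ½·(4·(-9/2−(-1)) + (-17/2)·(-1−(-10)) + (-2)·(-10−(-9/2))) = ½·(-14 − 153/2 + 11) = -159/4.
[PSR] = ½·(4·(-33/8−(-1)) + (-17/8)·(-1−(-10)) + (-2)·(-10−(-33/8))) = ½·(-25/2 − 153/8 + 47/4) = -159/16, so the ratio is (-159/16)/(-159/4) = 1/4.

1/4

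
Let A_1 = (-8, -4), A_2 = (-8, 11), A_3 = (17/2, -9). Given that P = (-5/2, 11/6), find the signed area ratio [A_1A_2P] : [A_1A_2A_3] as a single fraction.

[A_1A_2A_3] = ½·((-8)·(11−(-9)) + (-8)·(-9−(-4)) + (17/2)·(-4−11)) = ½·(-160 + 40 − 255/2) = -495/4.
[A_1A_2P] = ½·((-8)·(11−(11/6)) + (-8)·(11/6−(-4)) + (-5/2)·(-4−11)) = ½·(-220/3 − 140/3 + 75/2) = -165/4, so the ratio is (-165/4)/(-495/4) = 1/3.

1/3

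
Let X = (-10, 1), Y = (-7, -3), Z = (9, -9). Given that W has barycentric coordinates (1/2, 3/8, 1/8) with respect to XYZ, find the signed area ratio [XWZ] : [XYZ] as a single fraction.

3/8

The signed ratio [XWZ]/[XYZ] equals the barycentric coordinate of W at vertex Y, which is 3/8.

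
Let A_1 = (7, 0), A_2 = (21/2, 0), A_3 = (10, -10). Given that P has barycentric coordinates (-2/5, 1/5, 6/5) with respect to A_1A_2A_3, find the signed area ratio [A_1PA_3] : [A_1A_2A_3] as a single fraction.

1/5

The signed ratio [A_1PA_3]/[A_1A_2A_3] equals the barycentric coordinate of P at vertex A_2, which is 1/5.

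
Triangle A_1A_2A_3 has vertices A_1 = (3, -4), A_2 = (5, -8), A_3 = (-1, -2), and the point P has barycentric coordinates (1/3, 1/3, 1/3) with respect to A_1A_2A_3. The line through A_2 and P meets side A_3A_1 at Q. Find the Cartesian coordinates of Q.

(1, -3)

Line A_2P meets A_3A_1 where the A_2-coordinate vanishes; zeroing P's A_2-weight and renormalizing leaves A_3, A_1-weights 1/3 : 1/3 → (1/2, 1/2).
So Q = (1/2)·A_3 + (1/2)·A_1 = (1, -3).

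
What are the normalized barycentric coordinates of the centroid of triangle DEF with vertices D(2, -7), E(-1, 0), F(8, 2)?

(1/3, 1/3, 1/3)

The centroid is the average of the vertices, so each weight is 1/3.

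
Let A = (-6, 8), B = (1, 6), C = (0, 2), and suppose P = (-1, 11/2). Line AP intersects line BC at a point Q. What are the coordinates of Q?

Barycentric coordinates of P with respect to ABC: (1/4, 1/2, 1/4).
On side BC the A-coordinate is zero; dropping P's A-weight 1/4 and renormalizing the remaining 1/2 : 1/4 gives weights 2/3, 1/3 on B, C.
Q = (2/3)·(1, 6) + (1/3)·(0, 2) = (2/3, 14/3).

(2/3, 14/3)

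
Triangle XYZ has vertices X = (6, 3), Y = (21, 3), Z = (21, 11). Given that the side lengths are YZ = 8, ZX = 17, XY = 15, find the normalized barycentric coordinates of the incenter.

(1/5, 17/40, 3/8)

The incenter has barycentric coordinates proportional to the opposite side lengths: (8 : 17 : 15).
Normalizing by 8+17+15 = 40 gives (1/5, 17/40, 3/8).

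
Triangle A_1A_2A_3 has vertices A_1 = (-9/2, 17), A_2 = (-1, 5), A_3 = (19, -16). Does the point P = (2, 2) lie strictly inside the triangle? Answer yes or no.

yes

Barycentric coordinates of P: (2/111, 92/111, 17/111).
The three coordinates are positive, positive, positive; a point is interior exactly when all three are positive.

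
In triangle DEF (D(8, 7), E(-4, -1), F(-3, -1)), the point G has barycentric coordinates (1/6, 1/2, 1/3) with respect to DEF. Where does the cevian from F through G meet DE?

Line FG meets DE where the F-coordinate vanishes; zeroing G's F-weight and renormalizing leaves D, E-weights 1/6 : 1/2 → (1/4, 3/4).
So H = (1/4)·D + (3/4)·E = (-1, 1).

(-1, 1)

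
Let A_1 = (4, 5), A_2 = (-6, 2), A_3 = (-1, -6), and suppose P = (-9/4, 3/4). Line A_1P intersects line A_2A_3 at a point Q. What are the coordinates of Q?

(-13/3, -2/3)

Barycentric coordinates of P with respect to A_1A_2A_3: (1/4, 1/2, 1/4).
On side A_2A_3 the A_1-coordinate is zero; dropping P's A_1-weight 1/4 and renormalizing the remaining 1/2 : 1/4 gives weights 2/3, 1/3 on A_2, A_3.
Q = (2/3)·(-6, 2) + (1/3)·(-1, -6) = (-13/3, -2/3).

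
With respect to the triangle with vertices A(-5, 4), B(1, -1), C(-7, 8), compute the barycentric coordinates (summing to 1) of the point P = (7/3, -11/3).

Signed area of the reference triangle: [ABC] = ½·((-5)·(-1−8) + 1·(8−4) + (-7)·(4−(-1))) = ½·(45 + 4 − 35) = 7.
[PBC] = ½·((7/3)·(-1−8) + 1·(8−(-11/3)) + (-7)·(-11/3−(-1))) = ½·(-21 + 35/3 + 56/3) = 14/3, so the A-coordinate is (14/3)/7 = 2/3.
[APC] = ½·((-5)·(-11/3−8) + (7/3)·(8−4) + (-7)·(4−(-11/3))) = ½·(175/3 + 28/3 − 161/3) = 7, so the B-coordinate is 1.
[ABP] = ½·((-5)·(-1−(-11/3)) + 1·(-11/3−4) + (7/3)·(4−(-1))) = ½·(-40/3 − 23/3 + 35/3) = -14/3, so the C-coordinate is -2/3.

(2/3, 1, -2/3)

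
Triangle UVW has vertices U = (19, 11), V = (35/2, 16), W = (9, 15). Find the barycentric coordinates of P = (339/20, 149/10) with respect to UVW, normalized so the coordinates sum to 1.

(1/5, 7/10, 1/10)

Signed area of the reference triangle: [UVW] = ½·(19·(16−15) + (35/2)·(15−11) + 9·(11−16)) = ½·(19 + 70 − 45) = 22.
[PVW] = ½·((339/20)·(16−15) + (35/2)·(15−(149/10)) + 9·(149/10−16)) = ½·(339/20 + 7/4 − 99/10) = 22/5, so the U-coordinate is (22/5)/22 = 1/5.
[UPW] = ½·(19·(149/10−15) + (339/20)·(15−11) + 9·(11−(149/10))) = ½·(-19/10 + 339/5 − 351/10) = 77/5, so the V-coordinate is 7/10.
[UVP] = ½·(19·(16−(149/10)) + (35/2)·(149/10−11) + (339/20)·(11−16)) = ½·(209/10 + 273/4 − 339/4) = 11/5, so the W-coordinate is 1/10.
Check: 1/5 + 7/10 + 1/10 = 1.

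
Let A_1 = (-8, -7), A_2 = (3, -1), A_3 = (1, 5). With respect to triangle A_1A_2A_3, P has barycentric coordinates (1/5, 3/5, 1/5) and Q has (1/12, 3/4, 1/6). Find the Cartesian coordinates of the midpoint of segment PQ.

(43/40, -3/4)

Barycentric coordinates of the midpoint are the average: (17/120, 27/40, 11/60).
Converting: (17/120)·A_1 + (27/40)·A_2 + (11/60)·A_3 = (43/40, -3/4).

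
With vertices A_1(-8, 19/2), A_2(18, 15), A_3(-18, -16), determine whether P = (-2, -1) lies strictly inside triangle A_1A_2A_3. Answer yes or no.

yes

Barycentric coordinates of P: (11/152, 129/304, 153/304).
The three coordinates are positive, positive, positive; a point is interior exactly when all three are positive.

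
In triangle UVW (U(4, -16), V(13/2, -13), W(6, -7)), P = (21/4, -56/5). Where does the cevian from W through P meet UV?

(9/2, -77/5)

Barycentric coordinates of P with respect to UVW: (2/5, 1/10, 1/2).
On side UV the W-coordinate is zero; dropping P's W-weight 1/2 and renormalizing the remaining 2/5 : 1/10 gives weights 4/5, 1/5 on U, V.
Q = (4/5)·(4, -16) + (1/5)·(13/2, -13) = (9/2, -77/5).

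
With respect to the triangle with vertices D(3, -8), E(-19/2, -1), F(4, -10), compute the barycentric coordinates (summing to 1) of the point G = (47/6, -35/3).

(2/3, -1/3, 2/3)

Signed area of the reference triangle: [DEF] = ½·(3·(-1−(-10)) + (-19/2)·(-10−(-8)) + 4·(-8−(-1))) = ½·(27 + 19 − 28) = 9.
[GEF] = ½·((47/6)·(-1−(-10)) + (-19/2)·(-10−(-35/3)) + 4·(-35/3−(-1))) = ½·(141/2 − 95/6 − 128/3) = 6, so the D-coordinate is 6/9 = 2/3.
[DGF] = ½·(3·(-35/3−(-10)) + (47/6)·(-10−(-8)) + 4·(-8−(-35/3))) = ½·(-5 − 47/3 + 44/3) = -3, so the E-coordinate is -1/3.
[DEG] = ½·(3·(-1−(-35/3)) + (-19/2)·(-35/3−(-8)) + (47/6)·(-8−(-1))) = ½·(32 + 209/6 − 329/6) = 6, so the F-coordinate is 2/3.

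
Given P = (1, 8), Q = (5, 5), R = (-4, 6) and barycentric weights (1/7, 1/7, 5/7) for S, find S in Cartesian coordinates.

(-2, 43/7)

S = (1/7)·P + (1/7)·Q + (5/7)·R.
x-coordinate: (1/7)·1 + (1/7)·5 + (5/7)·(-4) = -2.
y-coordinate: (1/7)·8 + (1/7)·5 + (5/7)·6 = 43/7.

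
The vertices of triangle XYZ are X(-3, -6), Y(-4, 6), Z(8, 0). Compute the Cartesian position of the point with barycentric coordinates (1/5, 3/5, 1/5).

(-7/5, 12/5)

W = (1/5)·X + (3/5)·Y + (1/5)·Z.
x-coordinate: (1/5)·(-3) + (3/5)·(-4) + (1/5)·8 = -7/5.
y-coordinate: (1/5)·(-6) + (3/5)·6 + (1/5)·0 = 12/5.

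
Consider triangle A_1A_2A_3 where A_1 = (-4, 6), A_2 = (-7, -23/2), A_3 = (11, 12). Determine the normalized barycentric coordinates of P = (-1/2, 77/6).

Signed area of the reference triangle: [A_1A_2A_3] = ½·((-4)·(-23/2−12) + (-7)·(12−6) + 11·(6−(-23/2))) = ½·(94 − 42 + 385/2) = 489/4.
[PA_2A_3] = ½·((-1/2)·(-23/2−12) + (-7)·(12−(77/6)) + 11·(77/6−(-23/2))) = ½·(47/4 + 35/6 + 803/3) = 1141/8, so the A_1-coordinate is (1141/8)/(489/4) = 7/6.
[A_1PA_3] = ½·((-4)·(77/6−12) + (-1/2)·(12−6) + 11·(6−(77/6))) = ½·(-10/3 − 3 − 451/6) = -163/4, so the A_2-coordinate is -1/3.
[A_1A_2P] = ½·((-4)·(-23/2−(77/6)) + (-7)·(77/6−6) + (-1/2)·(6−(-23/2))) = ½·(292/3 − 287/6 − 35/4) = 163/8, so the A_3-coordinate is 1/6.
Check: 7/6 − 1/3 + 1/6 = 1.

(7/6, -1/3, 1/6)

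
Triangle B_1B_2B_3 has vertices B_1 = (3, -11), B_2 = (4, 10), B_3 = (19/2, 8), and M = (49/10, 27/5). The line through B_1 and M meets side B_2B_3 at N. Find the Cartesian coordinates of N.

Barycentric coordinates of M with respect to B_1B_2B_3: (1/5, 3/5, 1/5).
On side B_2B_3 the B_1-coordinate is zero; dropping M's B_1-weight 1/5 and renormalizing the remaining 3/5 : 1/5 gives weights 3/4, 1/4 on B_2, B_3.
N = (3/4)·(4, 10) + (1/4)·(19/2, 8) = (43/8, 19/2).

(43/8, 19/2)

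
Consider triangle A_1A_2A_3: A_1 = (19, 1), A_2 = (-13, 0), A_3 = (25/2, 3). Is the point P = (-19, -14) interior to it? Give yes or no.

Barycentric coordinates of P: (226/47, 347/141, -884/141).
The three coordinates are positive, positive, negative; a point is interior exactly when all three are positive.

no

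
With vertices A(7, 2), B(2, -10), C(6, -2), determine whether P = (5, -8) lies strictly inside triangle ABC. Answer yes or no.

no

Barycentric coordinates of P: (-2, -1/4, 13/4).
The three coordinates are negative, negative, positive; a point is interior exactly when all three are positive.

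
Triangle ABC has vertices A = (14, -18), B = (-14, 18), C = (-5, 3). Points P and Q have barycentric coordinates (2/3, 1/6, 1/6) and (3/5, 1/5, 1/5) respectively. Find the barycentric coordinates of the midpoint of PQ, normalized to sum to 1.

(19/30, 11/60, 11/60)

Since both coordinate triples sum to 1, the midpoint's barycentrics are the componentwise average.
(2/3+3/5)/2 = 19/30; similarly 11/60 and 11/60.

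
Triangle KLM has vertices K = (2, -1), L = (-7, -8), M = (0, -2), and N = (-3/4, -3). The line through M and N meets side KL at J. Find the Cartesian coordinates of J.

(-1, -10/3)

Barycentric coordinates of N with respect to KLM: (1/2, 1/4, 1/4).
On side KL the M-coordinate is zero; dropping N's M-weight 1/4 and renormalizing the remaining 1/2 : 1/4 gives weights 2/3, 1/3 on K, L.
J = (2/3)·(2, -1) + (1/3)·(-7, -8) = (-1, -10/3).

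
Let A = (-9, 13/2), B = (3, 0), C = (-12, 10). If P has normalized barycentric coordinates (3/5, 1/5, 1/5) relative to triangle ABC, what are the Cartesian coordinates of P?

(-36/5, 59/10)

P = (3/5)·A + (1/5)·B + (1/5)·C.
x-coordinate: (3/5)·(-9) + (1/5)·3 + (1/5)·(-12) = -36/5.
y-coordinate: (3/5)·(13/2) + (1/5)·0 + (1/5)·10 = 59/10.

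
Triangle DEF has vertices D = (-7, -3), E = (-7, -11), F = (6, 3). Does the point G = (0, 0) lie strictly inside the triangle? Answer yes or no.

Barycentric coordinates of G: (45/104, 3/104, 7/13).
The three coordinates are positive, positive, positive; a point is interior exactly when all three are positive.

yes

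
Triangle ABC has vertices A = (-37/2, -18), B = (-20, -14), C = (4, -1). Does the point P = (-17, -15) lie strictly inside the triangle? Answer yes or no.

yes

Barycentric coordinates of P: (6/11, 4/11, 1/11).
The three coordinates are positive, positive, positive; a point is interior exactly when all three are positive.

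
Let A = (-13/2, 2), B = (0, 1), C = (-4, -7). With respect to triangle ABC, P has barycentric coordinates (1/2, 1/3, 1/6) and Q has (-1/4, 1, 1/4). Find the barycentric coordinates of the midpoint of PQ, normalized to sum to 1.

(1/8, 2/3, 5/24)

Since both coordinate triples sum to 1, the midpoint's barycentrics are the componentwise average.
(1/2+-1/4)/2 = 1/8; similarly 2/3 and 5/24.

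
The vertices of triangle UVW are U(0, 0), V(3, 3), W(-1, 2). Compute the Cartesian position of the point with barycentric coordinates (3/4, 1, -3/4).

(15/4, 3/2)

P = (3/4)·U + 1·V + (-3/4)·W.
x-coordinate: (3/4)·0 + 1·3 + (-3/4)·(-1) = 15/4.
y-coordinate: (3/4)·0 + 1·3 + (-3/4)·2 = 3/2.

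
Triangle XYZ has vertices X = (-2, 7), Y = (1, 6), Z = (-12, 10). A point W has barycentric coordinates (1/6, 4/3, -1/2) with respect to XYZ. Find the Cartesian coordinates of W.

W = (1/6)·X + (4/3)·Y + (-1/2)·Z.
x-coordinate: (1/6)·(-2) + (4/3)·1 + (-1/2)·(-12) = 7.
y-coordinate: (1/6)·7 + (4/3)·6 + (-1/2)·10 = 25/6.

(7, 25/6)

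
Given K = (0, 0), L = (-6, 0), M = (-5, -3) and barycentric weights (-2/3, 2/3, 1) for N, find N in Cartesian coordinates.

(-9, -3)

N = (-2/3)·K + (2/3)·L + 1·M.
x-coordinate: (-2/3)·0 + (2/3)·(-6) + 1·(-5) = -9.
y-coordinate: (-2/3)·0 + (2/3)·0 + 1·(-3) = -3.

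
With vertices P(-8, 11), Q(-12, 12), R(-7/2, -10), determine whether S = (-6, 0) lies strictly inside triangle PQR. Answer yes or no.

yes

Barycentric coordinates of S: (20/53, 5/53, 28/53).
The three coordinates are positive, positive, positive; a point is interior exactly when all three are positive.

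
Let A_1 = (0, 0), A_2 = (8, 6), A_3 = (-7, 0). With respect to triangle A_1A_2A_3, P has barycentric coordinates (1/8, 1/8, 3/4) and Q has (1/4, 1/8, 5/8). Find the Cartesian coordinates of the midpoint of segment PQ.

Barycentric coordinates of the midpoint are the average: (3/16, 1/8, 11/16).
Converting: (3/16)·A_1 + (1/8)·A_2 + (11/16)·A_3 = (-61/16, 3/4).

(-61/16, 3/4)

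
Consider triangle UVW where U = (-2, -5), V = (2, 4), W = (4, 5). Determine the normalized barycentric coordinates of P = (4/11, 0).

Signed area of the reference triangle: [UVW] = ½·((-2)·(4−5) + 2·(5−(-5)) + 4·(-5−4)) = ½·(2 + 20 − 36) = -7.
[PVW] = ½·((4/11)·(4−5) + 2·(5−0) + 4·(0−4)) = ½·(-4/11 + 10 − 16) = -35/11, so the U-coordinate is (-35/11)/(-7) = 5/11.
[UPW] = ½·((-2)·(0−5) + (4/11)·(5−(-5)) + 4·(-5−0)) = ½·(10 + 40/11 − 20) = -35/11, so the V-coordinate is 5/11.
[UVP] = ½·((-2)·(4−0) + 2·(0−(-5)) + (4/11)·(-5−4)) = ½·(-8 + 10 − 36/11) = -7/11, so the W-coordinate is 1/11.

(5/11, 5/11, 1/11)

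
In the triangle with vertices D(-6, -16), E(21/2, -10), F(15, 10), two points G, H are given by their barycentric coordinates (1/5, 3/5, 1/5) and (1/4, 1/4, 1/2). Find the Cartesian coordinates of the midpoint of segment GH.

Barycentric coordinates of the midpoint are the average: (9/40, 17/40, 7/20).
Converting: (9/40)·D + (17/40)·E + (7/20)·F = (669/80, -87/20).

(669/80, -87/20)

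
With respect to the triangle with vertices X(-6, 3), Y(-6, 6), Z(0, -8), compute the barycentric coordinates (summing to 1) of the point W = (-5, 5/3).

(2/3, 1/6, 1/6)

Signed area of the reference triangle: [XYZ] = ½·((-6)·(6−(-8)) + (-6)·(-8−3) + 0·(3−6)) = ½·(-84 + 66 + 0) = -9.
[WYZ] = ½·((-5)·(6−(-8)) + (-6)·(-8−(5/3)) + 0·(5/3−6)) = ½·(-70 + 58 + 0) = -6, so the X-coordinate is (-6)/(-9) = 2/3.
[XWZ] = ½·((-6)·(5/3−(-8)) + (-5)·(-8−3) + 0·(3−(5/3))) = ½·(-58 + 55 + 0) = -3/2, so the Y-coordinate is 1/6.
[XYW] = ½·((-6)·(6−(5/3)) + (-6)·(5/3−3) + (-5)·(3−6)) = ½·(-26 + 8 + 15) = -3/2, so the Z-coordinate is 1/6.
Check: 2/3 + 1/6 + 1/6 = 1.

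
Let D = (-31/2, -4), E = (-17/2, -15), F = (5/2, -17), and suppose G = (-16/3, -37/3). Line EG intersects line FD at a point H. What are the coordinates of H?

Barycentric coordinates of G with respect to DEF: (1/3, 1/6, 1/2).
On side FD the E-coordinate is zero; dropping G's E-weight 1/6 and renormalizing the remaining 1/2 : 1/3 gives weights 3/5, 2/5 on F, D.
H = (3/5)·(5/2, -17) + (2/5)·(-31/2, -4) = (-47/10, -59/5).

(-47/10, -59/5)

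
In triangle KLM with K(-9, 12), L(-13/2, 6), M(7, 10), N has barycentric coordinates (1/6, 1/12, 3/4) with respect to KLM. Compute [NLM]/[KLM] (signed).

1/6

The signed ratio [NLM]/[KLM] equals the barycentric coordinate of N at vertex K, which is 1/6.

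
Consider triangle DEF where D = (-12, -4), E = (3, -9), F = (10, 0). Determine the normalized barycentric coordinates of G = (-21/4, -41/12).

Signed area of the reference triangle: [DEF] = ½·((-12)·(-9−0) + 3·(0−(-4)) + 10·(-4−(-9))) = ½·(108 + 12 + 50) = 85.
[GEF] = ½·((-21/4)·(-9−0) + 3·(0−(-41/12)) + 10·(-41/12−(-9))) = ½·(189/4 + 41/4 + 335/6) = 170/3, so the D-coordinate is (170/3)/85 = 2/3.
[DGF] = ½·((-12)·(-41/12−0) + (-21/4)·(0−(-4)) + 10·(-4−(-41/12))) = ½·(41 − 21 − 35/6) = 85/12, so the E-coordinate is 1/12.
[DEG] = ½·((-12)·(-9−(-41/12)) + 3·(-41/12−(-4)) + (-21/4)·(-4−(-9))) = ½·(67 + 7/4 − 105/4) = 85/4, so the F-coordinate is 1/4.

(2/3, 1/12, 1/4)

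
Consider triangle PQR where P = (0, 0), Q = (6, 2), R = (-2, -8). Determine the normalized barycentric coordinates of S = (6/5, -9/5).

(2/5, 3/10, 3/10)

Signed area of the reference triangle: [PQR] = ½·(0·(2−(-8)) + 6·(-8−0) + (-2)·(0−2)) = ½·(0 − 48 + 4) = -22.
[SQR] = ½·((6/5)·(2−(-8)) + 6·(-8−(-9/5)) + (-2)·(-9/5−2)) = ½·(12 − 186/5 + 38/5) = -44/5, so the P-coordinate is (-44/5)/(-22) = 2/5.
[PSR] = ½·(0·(-9/5−(-8)) + (6/5)·(-8−0) + (-2)·(0−(-9/5))) = ½·(0 − 48/5 − 18/5) = -33/5, so the Q-coordinate is 3/10.
[PQS] = ½·(0·(2−(-9/5)) + 6·(-9/5−0) + (6/5)·(0−2)) = ½·(0 − 54/5 − 12/5) = -33/5, so the R-coordinate is 3/10.
Check: 2/5 + 3/10 + 3/10 = 1.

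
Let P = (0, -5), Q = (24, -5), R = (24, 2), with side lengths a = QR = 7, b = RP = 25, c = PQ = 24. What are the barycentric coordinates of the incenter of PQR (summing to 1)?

(1/8, 25/56, 3/7)

The incenter has barycentric coordinates proportional to the opposite side lengths: (7 : 25 : 24).
Normalizing by 7+25+24 = 56 gives (1/8, 25/56, 3/7).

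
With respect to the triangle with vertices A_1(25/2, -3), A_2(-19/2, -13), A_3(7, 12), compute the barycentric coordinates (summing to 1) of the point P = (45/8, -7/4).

Signed area of the reference triangle: [A_1A_2A_3] = ½·((25/2)·(-13−12) + (-19/2)·(12−(-3)) + 7·(-3−(-13))) = ½·(-625/2 − 285/2 + 70) = -385/2.
[PA_2A_3] = ½·((45/8)·(-13−12) + (-19/2)·(12−(-7/4)) + 7·(-7/4−(-13))) = ½·(-1125/8 − 1045/8 + 315/4) = -385/4, so the A_1-coordinate is (-385/4)/(-385/2) = 1/2.
[A_1PA_3] = ½·((25/2)·(-7/4−12) + (45/8)·(12−(-3)) + 7·(-3−(-7/4))) = ½·(-1375/8 + 675/8 − 35/4) = -385/8, so the A_2-coordinate is 1/4.
[A_1A_2P] = ½·((25/2)·(-13−(-7/4)) + (-19/2)·(-7/4−(-3)) + (45/8)·(-3−(-13))) = ½·(-1125/8 − 95/8 + 225/4) = -385/8, so the A_3-coordinate is 1/4.
Check: 1/2 + 1/4 + 1/4 = 1.

(1/2, 1/4, 1/4)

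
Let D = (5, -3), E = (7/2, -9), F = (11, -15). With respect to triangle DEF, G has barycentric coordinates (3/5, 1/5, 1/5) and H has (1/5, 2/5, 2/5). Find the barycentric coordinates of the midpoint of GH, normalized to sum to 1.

Since both coordinate triples sum to 1, the midpoint's barycentrics are the componentwise average.
(3/5+1/5)/2 = 2/5; similarly 3/10 and 3/10.

(2/5, 3/10, 3/10)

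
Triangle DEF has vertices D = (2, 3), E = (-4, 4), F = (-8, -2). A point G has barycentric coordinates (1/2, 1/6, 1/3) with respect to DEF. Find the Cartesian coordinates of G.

(-7/3, 3/2)

G = (1/2)·D + (1/6)·E + (1/3)·F.
x-coordinate: (1/2)·2 + (1/6)·(-4) + (1/3)·(-8) = -7/3.
y-coordinate: (1/2)·3 + (1/6)·4 + (1/3)·(-2) = 3/2.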